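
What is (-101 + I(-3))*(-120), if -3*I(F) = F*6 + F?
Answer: 11280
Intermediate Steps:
I(F) = -7*F/3 (I(F) = -(F*6 + F)/3 = -(6*F + F)/3 = -7*F/3)
(-101 + I(-3))*(-120) = (-101 - 7/3*(-3))*(-120) = (-101 + 7)*(-120) = -94*(-120) = 11280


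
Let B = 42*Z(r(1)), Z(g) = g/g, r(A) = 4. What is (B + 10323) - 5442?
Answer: 4923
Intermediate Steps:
Z(g) = 1
B = 42 (B = 42*1 = 42)
(B + 10323) - 5442 = (42 + 10323) - 5442 = 10365 - 5442 = 4923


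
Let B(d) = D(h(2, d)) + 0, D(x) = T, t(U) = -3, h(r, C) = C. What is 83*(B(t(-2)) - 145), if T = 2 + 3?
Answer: -11620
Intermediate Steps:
T = 5
D(x) = 5
B(d) = 5 (B(d) = 5 + 0 = 5)
83*(B(t(-2)) - 145) = 83*(5 - 145) = 83*(-140) = -11620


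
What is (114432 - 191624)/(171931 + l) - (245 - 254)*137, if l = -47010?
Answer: 153950401/124921 ≈ 1232.4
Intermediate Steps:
(114432 - 191624)/(171931 + l) - (245 - 254)*137 = (114432 - 191624)/(171931 - 47010) - (245 - 254)*137 = -77192/124921 - (-9)*137 = -77192*1/124921 - 1*(-1233) = -77192/124921 + 1233 = 153950401/124921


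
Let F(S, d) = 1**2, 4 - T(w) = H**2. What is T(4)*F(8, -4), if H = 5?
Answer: -21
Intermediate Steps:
T(w) = -21 (T(w) = 4 - 1*5**2 = 4 - 1*25 = 4 - 25 = -21)
F(S, d) = 1
T(4)*F(8, -4) = -21*1 = -21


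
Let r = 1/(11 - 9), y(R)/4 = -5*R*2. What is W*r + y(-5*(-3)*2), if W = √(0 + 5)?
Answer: -1200 + √5/2 ≈ -1198.9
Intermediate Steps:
y(R) = -40*R (y(R) = 4*(-5*R*2) = 4*(-10*R) = -40*R)
W = √5 ≈ 2.2361
r = ½ (r = 1/2 = ½ ≈ 0.50000)
W*r + y(-5*(-3)*2) = √5*(½) - 40*(-5*(-3))*2 = √5/2 - 600*2 = √5/2 - 40*30 = √5/2 - 1200 = -1200 + √5/2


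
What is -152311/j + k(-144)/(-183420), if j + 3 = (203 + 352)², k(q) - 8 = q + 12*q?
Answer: -2280227551/4708116270 ≈ -0.48432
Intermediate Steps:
k(q) = 8 + 13*q (k(q) = 8 + (q + 12*q) = 8 + 13*q)
j = 308022 (j = -3 + (203 + 352)² = -3 + 555² = -3 + 308025 = 308022)
-152311/j + k(-144)/(-183420) = -152311/308022 + (8 + 13*(-144))/(-183420) = -152311*1/308022 + (8 - 1872)*(-1/183420) = -152311/308022 - 1864*(-1/183420) = -152311/308022 + 466/45855 = -2280227551/4708116270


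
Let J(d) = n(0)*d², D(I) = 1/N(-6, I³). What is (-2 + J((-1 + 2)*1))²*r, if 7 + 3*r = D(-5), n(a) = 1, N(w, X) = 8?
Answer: -55/24 ≈ -2.2917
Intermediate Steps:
D(I) = ⅛ (D(I) = 1/8 = ⅛)
r = -55/24 (r = -7/3 + (⅓)*(⅛) = -7/3 + 1/24 = -55/24 ≈ -2.2917)
J(d) = d² (J(d) = 1*d² = d²)
(-2 + J((-1 + 2)*1))²*r = (-2 + ((-1 + 2)*1)²)²*(-55/24) = (-2 + (1*1)²)²*(-55/24) = (-2 + 1²)²*(-55/24) = (-2 + 1)²*(-55/24) = (-1)²*(-55/24) = 1*(-55/24) = -55/24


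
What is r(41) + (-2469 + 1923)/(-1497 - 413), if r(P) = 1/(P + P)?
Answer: 23341/78310 ≈ 0.29806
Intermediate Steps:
r(P) = 1/(2*P)
r(41) + (-2469 + 1923)/(-1497 - 413) = (½)/41 + (-2469 + 1923)/(-1497 - 413) = (½)*(1/41) - 546/(-1910) = 1/82 - 546*(-1/1910) = 1/82 + 273/955 = 23341/78310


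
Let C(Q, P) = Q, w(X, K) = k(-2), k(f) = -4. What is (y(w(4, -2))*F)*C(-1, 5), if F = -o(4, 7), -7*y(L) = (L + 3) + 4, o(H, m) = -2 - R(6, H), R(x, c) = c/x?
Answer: 8/7 ≈ 1.1429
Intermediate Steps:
o(H, m) = -2 - H/6
w(X, K) = -4
y(L) = -1 - L/7 (y(L) = -((L + 3) + 4)/7 = -((3 + L) + 4)/7 = -(7 + L)/7 = -1 - L/7)
F = 8/3 (F = -(-2 - ⅙*4) = -(-2 - ⅔) = -1*(-8/3) = 8/3 ≈ 2.6667)
(y(w(4, -2))*F)*C(-1, 5) = ((-1 - ⅐*(-4))*(8/3))*(-1) = ((-1 + 4/7)*(8/3))*(-1) = -3/7*8/3*(-1) = -8/7*(-1) = 8/7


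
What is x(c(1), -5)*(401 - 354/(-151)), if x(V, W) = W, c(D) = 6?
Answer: -304525/151 ≈ -2016.7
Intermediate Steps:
x(c(1), -5)*(401 - 354/(-151)) = -5*(401 - 354/(-151)) = -5*(401 - 354*(-1/151)) = -5*(401 + 354/151) = -5*60905/151 = -304525/151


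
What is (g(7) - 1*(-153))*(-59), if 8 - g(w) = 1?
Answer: -9440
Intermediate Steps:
g(w) = 7 (g(w) = 8 - 1*1 = 8 - 1 = 7)
(g(7) - 1*(-153))*(-59) = (7 - 1*(-153))*(-59) = (7 + 153)*(-59) = 160*(-59) = -9440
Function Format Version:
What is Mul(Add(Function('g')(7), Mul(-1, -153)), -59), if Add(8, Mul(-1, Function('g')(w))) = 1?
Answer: -9440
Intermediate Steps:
Function('g')(w) = 7 (Function('g')(w) = Add(8, Mul(-1, 1)) = Add(8, -1) = 7)
Mul(Add(Function('g')(7), Mul(-1, -153)), -59) = Mul(Add(7, Mul(-1, -153)), -59) = Mul(Add(7, 153), -59) = Mul(160, -59) = -9440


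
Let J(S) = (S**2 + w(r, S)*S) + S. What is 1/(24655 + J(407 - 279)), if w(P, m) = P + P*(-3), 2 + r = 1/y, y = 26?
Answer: 13/541699 ≈ 2.3999e-5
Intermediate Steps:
r = -51/26 (r = -2 + 1/26 = -51/26 ≈ -1.9615)
w(P, m) = -2*P (w(P, m) = P - 3*P = -2*P)
J(S) = S**2 + 64*S/13 (J(S) = (S**2 + (-2*(-51/26))*S) + S = (S**2 + 51*S/13) + S = S**2 + 64*S/13)
1/(24655 + J(407 - 279)) = 1/(24655 + (407 - 279)*(64 + 13*(407 - 279))/13) = 1/(24655 + (1/13)*128*(64 + 13*128)) = 1/(24655 + (1/13)*128*(64 + 1664)) = 1/(24655 + (1/13)*128*1728) = 1/(24655 + 221184/13) = 1/(541699/13) = 13/541699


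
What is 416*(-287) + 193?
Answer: -119199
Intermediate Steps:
416*(-287) + 193 = -119392 + 193 = -119199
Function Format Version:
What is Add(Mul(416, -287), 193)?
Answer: -119199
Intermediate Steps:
Add(Mul(416, -287), 193) = Add(-119392, 193) = -119199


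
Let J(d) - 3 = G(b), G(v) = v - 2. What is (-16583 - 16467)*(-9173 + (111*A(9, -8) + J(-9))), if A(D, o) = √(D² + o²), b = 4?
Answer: 303002400 - 3668550*√145 ≈ 2.5883e+8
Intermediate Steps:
G(v) = -2 + v
J(d) = 5 (J(d) = 3 + (-2 + 4) = 3 + 2 = 5)
(-16583 - 16467)*(-9173 + (111*A(9, -8) + J(-9))) = (-16583 - 16467)*(-9173 + (111*√(9² + (-8)²) + 5)) = -33050*(-9173 + (111*√(81 + 64) + 5)) = -33050*(-9173 + (111*√145 + 5)) = -33050*(-9173 + (5 + 111*√145)) = -33050*(-9168 + 111*√145) = 303002400 - 3668550*√145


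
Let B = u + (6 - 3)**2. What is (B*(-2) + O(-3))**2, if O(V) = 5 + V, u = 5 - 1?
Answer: 576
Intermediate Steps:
u = 4
B = 13 (B = 4 + (6 - 3)**2 = 4 + 3**2 = 4 + 9 = 13)
(B*(-2) + O(-3))**2 = (13*(-2) + (5 - 3))**2 = (-26 + 2)**2 = (-24)**2 = 576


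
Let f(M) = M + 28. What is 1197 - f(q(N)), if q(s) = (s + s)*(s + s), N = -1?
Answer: 1165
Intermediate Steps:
q(s) = 4*s² (q(s) = (2*s)*(2*s) = 4*s²)
f(M) = 28 + M
1197 - f(q(N)) = 1197 - (28 + 4*(-1)²) = 1197 - (28 + 4*1) = 1197 - (28 + 4) = 1197 - 1*32 = 1197 - 32 = 1165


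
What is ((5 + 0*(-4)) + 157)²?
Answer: 26244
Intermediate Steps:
((5 + 0*(-4)) + 157)² = ((5 + 0) + 157)² = (5 + 157)² = 162² = 26244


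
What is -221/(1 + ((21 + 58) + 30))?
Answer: -221/110 ≈ -2.0091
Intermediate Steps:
-221/(1 + ((21 + 58) + 30)) = -221/(1 + (79 + 30)) = -221/(1 + 109) = -221/110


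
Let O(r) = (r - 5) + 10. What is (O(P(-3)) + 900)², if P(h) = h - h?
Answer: 819025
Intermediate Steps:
P(h) = 0
O(r) = 5 + r (O(r) = (-5 + r) + 10 = 5 + r)
(O(P(-3)) + 900)² = ((5 + 0) + 900)² = (5 + 900)² = 905² = 819025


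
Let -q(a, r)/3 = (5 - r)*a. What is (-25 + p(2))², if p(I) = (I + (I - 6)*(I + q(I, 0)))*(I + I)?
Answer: 185761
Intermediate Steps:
q(a, r) = -3*a*(5 - r) (q(a, r) = -3*(5 - r)*a = -3*a*(5 - r))
p(I) = 2*I*(I - 14*I*(-6 + I)) (p(I) = (I + (I - 6)*(I + 3*I*(-5 + 0)))*(I + I) = (I + (-6 + I)*(I + 3*I*(-5)))*(2*I) = (I + (-6 + I)*(I - 15*I))*(2*I) = (I + (-6 + I)*(-14*I))*(2*I) = (I - 14*I*(-6 + I))*(2*I) = 2*I*(I - 14*I*(-6 + I)))
(-25 + p(2))² = (-25 + 2²*(170 - 28*2))² = (-25 + 4*(170 - 56))² = (-25 + 4*114)² = (-25 + 456)² = 431² = 185761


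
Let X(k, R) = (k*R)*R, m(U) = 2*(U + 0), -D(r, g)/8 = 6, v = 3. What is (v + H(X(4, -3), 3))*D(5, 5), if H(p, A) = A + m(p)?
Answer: -3744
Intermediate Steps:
D(r, g) = -48 (D(r, g) = -8*6 = -48)
m(U) = 2*U
X(k, R) = k*R² (X(k, R) = (R*k)*R = k*R²)
H(p, A) = A + 2*p
(v + H(X(4, -3), 3))*D(5, 5) = (3 + (3 + 2*(4*(-3)²)))*(-48) = (3 + (3 + 2*(4*9)))*(-48) = (3 + (3 + 2*36))*(-48) = (3 + (3 + 72))*(-48) = (3 + 75)*(-48) = 78*(-48) = -3744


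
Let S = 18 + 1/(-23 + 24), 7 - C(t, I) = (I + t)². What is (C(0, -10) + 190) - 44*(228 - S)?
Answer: -9099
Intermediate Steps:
C(t, I) = 7 - (I + t)²
S = 19 (S = 18 + 1/1 = 18 + 1 = 19)
(C(0, -10) + 190) - 44*(228 - S) = ((7 - (-10 + 0)²) + 190) - 44*(228 - 1*19) = ((7 - 1*(-10)²) + 190) - 44*(228 - 19) = ((7 - 1*100) + 190) - 44*209 = ((7 - 100) + 190) - 9196 = (-93 + 190) - 9196 = 97 - 9196 = -9099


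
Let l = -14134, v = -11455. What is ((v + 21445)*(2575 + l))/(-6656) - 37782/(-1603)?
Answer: 92678478111/5334784 ≈ 17373.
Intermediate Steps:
((v + 21445)*(2575 + l))/(-6656) - 37782/(-1603) = ((-11455 + 21445)*(2575 - 14134))/(-6656) - 37782/(-1603) = (9990*(-11559))*(-1/6656) - 37782*(-1/1603) = -115474410*(-1/6656) + 37782/1603 = 57737205/3328 + 37782/1603 = 92678478111/5334784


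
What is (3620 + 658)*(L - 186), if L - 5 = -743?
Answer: -3952872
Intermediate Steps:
L = -738 (L = 5 - 743 = -738)
(3620 + 658)*(L - 186) = (3620 + 658)*(-738 - 186) = 4278*(-924) = -3952872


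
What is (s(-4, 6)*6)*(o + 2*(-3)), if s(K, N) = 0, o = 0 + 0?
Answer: 0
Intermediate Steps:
o = 0
(s(-4, 6)*6)*(o + 2*(-3)) = (0*6)*(0 + 2*(-3)) = 0*(0 - 6) = 0*(-6) = 0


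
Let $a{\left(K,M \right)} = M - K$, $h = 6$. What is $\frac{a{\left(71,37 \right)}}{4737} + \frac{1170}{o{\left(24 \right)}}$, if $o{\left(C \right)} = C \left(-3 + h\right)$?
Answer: $\frac{307769}{18948} \approx 16.243$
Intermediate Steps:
$o{\left(C \right)} = 3 C$ ($o{\left(C \right)} = C \left(-3 + 6\right) = C 3 = 3 C$)
$\frac{a{\left(71,37 \right)}}{4737} + \frac{1170}{o{\left(24 \right)}} = \frac{37 - 71}{4737} + \frac{1170}{3 \cdot 24} = \left(37 - 71\right) \frac{1}{4737} + \frac{1170}{72} = \left(-34\right) \frac{1}{4737} + 1170 \cdot \frac{1}{72} = - \frac{34}{4737} + \frac{65}{4} = \frac{307769}{18948}$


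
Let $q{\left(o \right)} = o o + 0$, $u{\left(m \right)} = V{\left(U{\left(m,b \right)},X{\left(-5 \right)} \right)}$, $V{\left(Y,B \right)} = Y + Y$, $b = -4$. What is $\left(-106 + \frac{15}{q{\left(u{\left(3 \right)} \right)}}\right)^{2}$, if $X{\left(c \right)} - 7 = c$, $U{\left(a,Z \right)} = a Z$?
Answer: $\frac{414000409}{36864} \approx 11230.0$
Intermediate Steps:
$U{\left(a,Z \right)} = Z a$
$X{\left(c \right)} = 7 + c$
$V{\left(Y,B \right)} = 2 Y$
$u{\left(m \right)} = - 8 m$ ($u{\left(m \right)} = 2 \left(- 4 m\right) = - 8 m$)
$q{\left(o \right)} = o^{2}$ ($q{\left(o \right)} = o^{2} + 0 = o^{2}$)
$\left(-106 + \frac{15}{q{\left(u{\left(3 \right)} \right)}}\right)^{2} = \left(-106 + \frac{15}{\left(\left(-8\right) 3\right)^{2}}\right)^{2} = \left(-106 + \frac{15}{\left(-24\right)^{2}}\right)^{2} = \left(-106 + \frac{15}{576}\right)^{2} = \left(-106 + 15 \cdot \frac{1}{576}\right)^{2} = \left(-106 + \frac{5}{192}\right)^{2} = \left(- \frac{20347}{192}\right)^{2} = \frac{414000409}{36864}$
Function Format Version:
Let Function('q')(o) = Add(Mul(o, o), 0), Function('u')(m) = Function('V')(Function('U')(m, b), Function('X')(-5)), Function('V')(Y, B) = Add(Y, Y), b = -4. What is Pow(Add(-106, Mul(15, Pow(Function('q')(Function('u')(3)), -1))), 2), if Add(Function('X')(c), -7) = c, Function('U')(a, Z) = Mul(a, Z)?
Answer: Rational(414000409, 36864) ≈ 11230.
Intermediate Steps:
Function('U')(a, Z) = Mul(Z, a)
Function('X')(c) = Add(7, c)
Function('V')(Y, B) = Mul(2, Y)
Function('u')(m) = Mul(-8, m) (Function('u')(m) = Mul(2, Mul(-4, m)) = Mul(-8, m))
Function('q')(o) = Pow(o, 2) (Function('q')(o) = Add(Pow(o, 2), 0) = Pow(o, 2))
Pow(Add(-106, Mul(15, Pow(Function('q')(Function('u')(3)), -1))), 2) = Pow(Add(-106, Mul(15, Pow(Pow(Mul(-8, 3), 2), -1))), 2) = Pow(Add(-106, Mul(15, Pow(Pow(-24, 2), -1))), 2) = Pow(Add(-106, Mul(15, Pow(576, -1))), 2) = Pow(Add(-106, Mul(15, Rational(1, 576))), 2) = Pow(Add(-106, Rational(5, 192)), 2) = Pow(Rational(-20347, 192), 2) = Rational(414000409, 36864)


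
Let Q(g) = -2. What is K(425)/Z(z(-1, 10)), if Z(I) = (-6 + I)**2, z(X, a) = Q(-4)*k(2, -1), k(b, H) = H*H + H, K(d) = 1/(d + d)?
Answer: 1/30600 ≈ 3.2680e-5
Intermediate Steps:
K(d) = 1/(2*d)
k(b, H) = H + H**2 (k(b, H) = H**2 + H = H + H**2)
z(X, a) = 0 (z(X, a) = -(-2)*(1 - 1) = -(-2)*0 = -2*0 = 0)
K(425)/Z(z(-1, 10)) = ((1/2)/425)/((-6 + 0)**2) = ((1/2)*(1/425))/((-6)**2) = (1/850)/36 = (1/850)*(1/36) = 1/30600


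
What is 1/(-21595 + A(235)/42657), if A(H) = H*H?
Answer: -42657/921122690 ≈ -4.6310e-5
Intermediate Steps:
A(H) = H²
1/(-21595 + A(235)/42657) = 1/(-21595 + 235²/42657) = 1/(-21595 + 55225*(1/42657)) = 1/(-21595 + 55225/42657) = 1/(-921122690/42657) = -42657/921122690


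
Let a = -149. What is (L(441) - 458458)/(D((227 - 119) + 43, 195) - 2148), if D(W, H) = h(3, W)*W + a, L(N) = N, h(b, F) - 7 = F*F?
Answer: -65431/491673 ≈ -0.13308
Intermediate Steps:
h(b, F) = 7 + F² (h(b, F) = 7 + F*F = 7 + F²)
D(W, H) = -149 + W*(7 + W²) (D(W, H) = (7 + W²)*W - 149 = W*(7 + W²) - 149 = -149 + W*(7 + W²))
(L(441) - 458458)/(D((227 - 119) + 43, 195) - 2148) = (441 - 458458)/((-149 + ((227 - 119) + 43)*(7 + ((227 - 119) + 43)²)) - 2148) = -458017/((-149 + (108 + 43)*(7 + (108 + 43)²)) - 2148) = -458017/((-149 + 151*(7 + 151²)) - 2148) = -458017/((-149 + 151*(7 + 22801)) - 2148) = -458017/((-149 + 151*22808) - 2148) = -458017/((-149 + 3444008) - 2148) = -458017/(3443859 - 2148) = -458017/3441711 = -458017*1/3441711 = -65431/491673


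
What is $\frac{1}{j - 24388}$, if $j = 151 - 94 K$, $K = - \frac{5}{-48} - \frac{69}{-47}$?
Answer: $- \frac{24}{585235} \approx -4.1009 \cdot 10^{-5}$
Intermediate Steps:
$K = \frac{3547}{2256}$ ($K = \left(-5\right) \left(- \frac{1}{48}\right) - - \frac{69}{47} = \frac{5}{48} + \frac{69}{47} = \frac{3547}{2256} \approx 1.5723$)
$j = \frac{77}{24}$ ($j = 151 - \frac{3547}{24} = \frac{77}{24} \approx 3.2083$)
$\frac{1}{j - 24388} = \frac{1}{\frac{77}{24} - 24388} = \frac{1}{- \frac{585235}{24}} = - \frac{24}{585235}$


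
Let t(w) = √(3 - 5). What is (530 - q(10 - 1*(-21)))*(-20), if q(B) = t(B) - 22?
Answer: -11040 + 20*I*√2 ≈ -11040.0 + 28.284*I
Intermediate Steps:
t(w) = I*√2 (t(w) = √(-2) = I*√2)
q(B) = -22 + I*√2 (q(B) = I*√2 - 22 = -22 + I*√2)
(530 - q(10 - 1*(-21)))*(-20) = (530 - (-22 + I*√2))*(-20) = (530 + (22 - I*√2))*(-20) = (552 - I*√2)*(-20) = -11040 + 20*I*√2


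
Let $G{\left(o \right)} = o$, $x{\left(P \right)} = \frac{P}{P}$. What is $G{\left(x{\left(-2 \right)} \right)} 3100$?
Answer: $3100$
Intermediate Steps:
$x{\left(P \right)} = 1$
$G{\left(x{\left(-2 \right)} \right)} 3100 = 1 \cdot 3100 = 3100$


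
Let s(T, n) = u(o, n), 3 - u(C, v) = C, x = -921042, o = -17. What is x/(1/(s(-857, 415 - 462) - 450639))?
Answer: 415039024998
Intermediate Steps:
u(C, v) = 3 - C
s(T, n) = 20 (s(T, n) = 3 - 1*(-17) = 3 + 17 = 20)
x/(1/(s(-857, 415 - 462) - 450639)) = -921042/(1/(20 - 450639)) = -921042/(1/(-450619)) = -921042/(-1/450619) = -921042*(-450619) = 415039024998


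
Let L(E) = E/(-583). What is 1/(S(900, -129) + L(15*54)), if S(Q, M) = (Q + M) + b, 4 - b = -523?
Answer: 583/755924 ≈ 0.00077124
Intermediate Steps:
b = 527 (b = 4 - 1*(-523) = 4 + 523 = 527)
S(Q, M) = 527 + M + Q (S(Q, M) = (Q + M) + 527 = (M + Q) + 527 = 527 + M + Q)
L(E) = -E/583 (L(E) = E*(-1/583) = -E/583)
1/(S(900, -129) + L(15*54)) = 1/((527 - 129 + 900) - 15*54/583) = 1/(1298 - 1/583*810) = 1/(1298 - 810/583) = 1/(755924/583) = 583/755924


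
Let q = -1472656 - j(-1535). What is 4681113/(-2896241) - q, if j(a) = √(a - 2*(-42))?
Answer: 4265162004983/2896241 + I*√1451 ≈ 1.4727e+6 + 38.092*I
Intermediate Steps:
j(a) = √(84 + a) (j(a) = √(a + 84) = √(84 + a))
q = -1472656 - I*√1451 (q = -1472656 - √(84 - 1535) = -1472656 - √(-1451) = -1472656 - I*√1451 ≈ -1.4727e+6 - 38.092*I)
4681113/(-2896241) - q = 4681113/(-2896241) - (-1472656 - I*√1451) = 4681113*(-1/2896241) + (1472656 + I*√1451) = -4681113/2896241 + (1472656 + I*√1451) = 4265162004983/2896241 + I*√1451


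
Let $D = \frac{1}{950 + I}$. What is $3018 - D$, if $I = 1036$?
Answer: $\frac{5993747}{1986} \approx 3018.0$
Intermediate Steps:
$D = \frac{1}{1986}$ ($D = \frac{1}{950 + 1036} = \frac{1}{1986} \approx 0.00050353$)
$3018 - D = 3018 - \frac{1}{1986} = \frac{5993747}{1986}$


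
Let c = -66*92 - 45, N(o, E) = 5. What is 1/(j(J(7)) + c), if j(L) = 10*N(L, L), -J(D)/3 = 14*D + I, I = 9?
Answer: -1/6067 ≈ -0.00016483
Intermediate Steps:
J(D) = -27 - 42*D (J(D) = -3*(14*D + 9) = -3*(9 + 14*D) = -27 - 42*D)
c = -6117 (c = -6072 - 45 = -6117)
j(L) = 50 (j(L) = 10*5 = 50)
1/(j(J(7)) + c) = 1/(50 - 6117) = 1/(-6067) = -1/6067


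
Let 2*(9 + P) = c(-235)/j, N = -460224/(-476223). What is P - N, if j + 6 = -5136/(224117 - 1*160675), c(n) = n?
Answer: 572978144659/61240372908 ≈ 9.3562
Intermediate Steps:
j = -192894/31721 (j = -6 - 5136/(224117 - 1*160675) = -6 - 5136/(224117 - 160675) = -6 - 5136/63442 = -6 - 5136*1/63442 = -6 - 2568/31721 = -192894/31721 ≈ -6.0810)
N = 153408/158741 (N = -460224*(-1/476223) = 153408/158741 ≈ 0.96640)
P = 3982343/385788 (P = -9 + (-235/(-192894/31721))/2 = -9 + (-235*(-31721/192894))/2 = -9 + (1/2)*(7454435/192894) = -9 + 7454435/385788 = 3982343/385788 ≈ 10.323)
P - N = 3982343/385788 - 1*153408/158741 = 3982343/385788 - 153408/158741 = 572978144659/61240372908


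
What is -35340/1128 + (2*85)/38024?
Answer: -27991175/893564 ≈ -31.325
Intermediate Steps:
-35340/1128 + (2*85)/38024 = -35340*1/1128 + 170*(1/38024) = -2945/94 + 85/19012 = -27991175/893564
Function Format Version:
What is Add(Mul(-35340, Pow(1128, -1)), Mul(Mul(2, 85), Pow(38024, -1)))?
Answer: Rational(-27991175, 893564) ≈ -31.325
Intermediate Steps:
Add(Mul(-35340, Pow(1128, -1)), Mul(Mul(2, 85), Pow(38024, -1))) = Add(Mul(-35340, Rational(1, 1128)), Mul(170, Rational(1, 38024))) = Add(Rational(-2945, 94), Rational(85, 19012)) = Rational(-27991175, 893564)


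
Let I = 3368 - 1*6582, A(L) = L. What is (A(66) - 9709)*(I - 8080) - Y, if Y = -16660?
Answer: 108924702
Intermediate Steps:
I = -3214 (I = 3368 - 6582 = -3214)
(A(66) - 9709)*(I - 8080) - Y = (66 - 9709)*(-3214 - 8080) - 1*(-16660) = -9643*(-11294) + 16660 = 108908042 + 16660 = 108924702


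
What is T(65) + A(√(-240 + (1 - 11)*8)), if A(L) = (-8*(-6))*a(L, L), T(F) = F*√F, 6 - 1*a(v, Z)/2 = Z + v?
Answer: 576 + 65*√65 - 1536*I*√5 ≈ 1100.0 - 3434.6*I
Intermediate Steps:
a(v, Z) = 12 - 2*Z - 2*v (a(v, Z) = 12 - 2*(Z + v) = 12 + (-2*Z - 2*v) = 12 - 2*Z - 2*v)
T(F) = F^(3/2)
A(L) = 576 - 192*L (A(L) = (-8*(-6))*(12 - 2*L - 2*L) = 48*(12 - 4*L) = 576 - 192*L)
T(65) + A(√(-240 + (1 - 11)*8)) = 65^(3/2) + (576 - 192*√(-240 + (1 - 11)*8)) = 65*√65 + (576 - 192*√(-240 - 10*8)) = 65*√65 + (576 - 192*√(-240 - 80)) = 65*√65 + (576 - 1536*I*√5) = 576 + 65*√65 - 1536*I*√5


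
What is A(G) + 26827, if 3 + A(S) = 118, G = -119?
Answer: 26942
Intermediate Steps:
A(S) = 115 (A(S) = -3 + 118 = 115)
A(G) + 26827 = 115 + 26827 = 26942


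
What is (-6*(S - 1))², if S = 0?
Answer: 36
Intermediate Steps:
(-6*(S - 1))² = (-6*(0 - 1))² = (-6*(-1))² = 6² = 36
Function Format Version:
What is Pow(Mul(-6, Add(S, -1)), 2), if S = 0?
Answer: 36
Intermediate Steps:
Pow(Mul(-6, Add(S, -1)), 2) = Pow(Mul(-6, Add(0, -1)), 2) = Pow(Mul(-6, -1), 2) = Pow(6, 2) = 36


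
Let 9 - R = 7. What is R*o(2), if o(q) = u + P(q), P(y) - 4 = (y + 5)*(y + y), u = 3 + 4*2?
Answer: 86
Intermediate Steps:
R = 2 (R = 9 - 1*7 = 9 - 7 = 2)
u = 11 (u = 3 + 8 = 11)
P(y) = 4 + 2*y*(5 + y) (P(y) = 4 + (y + 5)*(y + y) = 4 + (5 + y)*(2*y) = 4 + 2*y*(5 + y))
o(q) = 15 + 2*q² + 10*q (o(q) = 11 + (4 + 2*q² + 10*q) = 15 + 2*q² + 10*q)
R*o(2) = 2*(15 + 2*2² + 10*2) = 2*(15 + 2*4 + 20) = 2*(15 + 8 + 20) = 2*43 = 86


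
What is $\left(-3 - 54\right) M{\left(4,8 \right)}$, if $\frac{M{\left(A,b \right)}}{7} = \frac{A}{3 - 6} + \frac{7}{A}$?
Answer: $- \frac{665}{4} \approx -166.25$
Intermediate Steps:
$M{\left(A,b \right)} = \frac{49}{A} - \frac{7 A}{3}$ ($M{\left(A,b \right)} = 7 \left(\frac{A}{3 - 6} + \frac{7}{A}\right) = 7 \left(\frac{A}{-3} + \frac{7}{A}\right) = 7 \left(A \left(- \frac{1}{3}\right) + \frac{7}{A}\right) = 7 \left(- \frac{A}{3} + \frac{7}{A}\right) = 7 \left(\frac{7}{A} - \frac{A}{3}\right) = \frac{49}{A} - \frac{7 A}{3}$)
$\left(-3 - 54\right) M{\left(4,8 \right)} = \left(-3 - 54\right) \left(\frac{49}{4} - \frac{28}{3}\right) = - 57 \left(49 \cdot \frac{1}{4} - \frac{28}{3}\right) = - 57 \left(\frac{49}{4} - \frac{28}{3}\right) = \left(-57\right) \frac{35}{12} = - \frac{665}{4}$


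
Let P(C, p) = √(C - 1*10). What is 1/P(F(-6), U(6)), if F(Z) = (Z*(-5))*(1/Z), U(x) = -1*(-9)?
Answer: -I*√15/15 ≈ -0.2582*I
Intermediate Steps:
U(x) = 9
F(Z) = -5 (F(Z) = (-5*Z)/Z = -5)
P(C, p) = √(-10 + C) (P(C, p) = √(C - 10) = √(-10 + C))
1/P(F(-6), U(6)) = 1/(√(-10 - 5)) = 1/(√(-15)) = 1/(I*√15) = -I*√15/15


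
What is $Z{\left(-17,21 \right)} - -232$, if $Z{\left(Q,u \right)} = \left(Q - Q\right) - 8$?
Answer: $224$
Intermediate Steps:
$Z{\left(Q,u \right)} = -8$ ($Z{\left(Q,u \right)} = 0 - 8 = -8$)
$Z{\left(-17,21 \right)} - -232 = -8 - -232 = -8 + 232 = 224$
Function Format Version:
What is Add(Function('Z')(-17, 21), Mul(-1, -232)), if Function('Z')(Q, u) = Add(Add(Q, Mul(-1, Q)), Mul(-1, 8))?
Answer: 224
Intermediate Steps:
Function('Z')(Q, u) = -8 (Function('Z')(Q, u) = Add(0, -8) = -8)
Add(Function('Z')(-17, 21), Mul(-1, -232)) = Add(-8, Mul(-1, -232)) = Add(-8, 232) = 224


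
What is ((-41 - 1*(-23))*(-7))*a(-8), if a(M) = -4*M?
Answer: 4032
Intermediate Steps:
((-41 - 1*(-23))*(-7))*a(-8) = ((-41 - 1*(-23))*(-7))*(-4*(-8)) = ((-41 + 23)*(-7))*32 = -18*(-7)*32 = 126*32 = 4032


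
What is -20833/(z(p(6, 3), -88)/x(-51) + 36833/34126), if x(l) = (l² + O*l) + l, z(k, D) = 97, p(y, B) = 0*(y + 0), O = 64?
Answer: -126904032003/5747135 ≈ -22081.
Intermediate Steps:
p(y, B) = 0 (p(y, B) = 0*y = 0)
x(l) = l² + 65*l (x(l) = (l² + 64*l) + l = l² + 65*l)
-20833/(z(p(6, 3), -88)/x(-51) + 36833/34126) = -20833/(97/((-51*(65 - 51))) + 36833/34126) = -20833/(97/((-51*14)) + 36833*(1/34126)) = -20833/(97/(-714) + 36833/34126) = -20833/(97*(-1/714) + 36833/34126) = -20833/(-97/714 + 36833/34126) = -20833/5747135/6091491 = -20833*6091491/5747135 = -126904032003/5747135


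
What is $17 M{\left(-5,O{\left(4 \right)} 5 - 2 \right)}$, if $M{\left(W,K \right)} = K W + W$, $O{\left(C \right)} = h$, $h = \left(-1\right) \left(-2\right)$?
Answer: $-765$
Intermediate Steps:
$h = 2$
$O{\left(C \right)} = 2$
$M{\left(W,K \right)} = W + K W$
$17 M{\left(-5,O{\left(4 \right)} 5 - 2 \right)} = 17 \left(- 5 \left(1 + \left(2 \cdot 5 - 2\right)\right)\right) = 17 \left(- 5 \left(1 + \left(10 - 2\right)\right)\right) = 17 \left(- 5 \left(1 + 8\right)\right) = 17 \left(\left(-5\right) 9\right) = 17 \left(-45\right) = -765$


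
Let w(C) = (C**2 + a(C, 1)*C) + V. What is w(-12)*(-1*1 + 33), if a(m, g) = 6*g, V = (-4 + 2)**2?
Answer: 2432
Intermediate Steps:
V = 4 (V = (-2)**2 = 4)
w(C) = 4 + C**2 + 6*C (w(C) = (C**2 + (6*1)*C) + 4 = (C**2 + 6*C) + 4 = 4 + C**2 + 6*C)
w(-12)*(-1*1 + 33) = (4 + (-12)**2 + 6*(-12))*(-1*1 + 33) = (4 + 144 - 72)*(-1 + 33) = 76*32 = 2432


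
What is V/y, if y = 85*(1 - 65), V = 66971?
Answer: -66971/5440 ≈ -12.311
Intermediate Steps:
y = -5440 (y = 85*(-64) = -5440)
V/y = 66971/(-5440) = 66971*(-1/5440) = -66971/5440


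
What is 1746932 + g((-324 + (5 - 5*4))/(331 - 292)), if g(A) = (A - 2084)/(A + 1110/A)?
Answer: 350016622753/200359 ≈ 1.7469e+6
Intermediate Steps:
g(A) = (-2084 + A)/(A + 1110/A)
1746932 + g((-324 + (5 - 5*4))/(331 - 292)) = 1746932 + ((-324 + (5 - 5*4))/(331 - 292))*(-2084 + (-324 + (5 - 5*4))/(331 - 292))/(1110 + ((-324 + (5 - 5*4))/(331 - 292))²) = 1746932 + ((-324 + (5 - 20))/39)*(-2084 + (-324 + (5 - 20))/39)/(1110 + ((-324 + (5 - 20))/39)²) = 1746932 + ((-324 - 15)*(1/39))*(-2084 + (-324 - 15)*(1/39))/(1110 + ((-324 - 15)*(1/39))²) = 1746932 + (-339*1/39)*(-2084 - 339*1/39)/(1110 + (-339*1/39)²) = 1746932 - 113*(-2084 - 113/13)/(13*(1110 + (-113/13)²)) = 1746932 - 113/13*(-27205/13)/(1110 + 12769/169) = 1746932 - 113/13*(-27205/13)/200359/169 = 1746932 - 113/13*169/200359*(-27205/13) = 1746932 + 3074165/200359 = 350016622753/200359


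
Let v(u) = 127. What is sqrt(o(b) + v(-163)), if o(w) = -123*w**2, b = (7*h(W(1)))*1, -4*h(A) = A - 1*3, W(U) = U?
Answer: I*sqrt(5519)/2 ≈ 37.145*I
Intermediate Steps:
h(A) = 3/4 - A/4 (h(A) = -(A - 1*3)/4 = -(A - 3)/4 = -(-3 + A)/4 = 3/4 - A/4)
b = 7/2 (b = (7*(3/4 - 1/4*1))*1 = (7*(3/4 - 1/4))*1 = (7*(1/2))*1 = (7/2)*1 = 7/2 ≈ 3.5000)
sqrt(o(b) + v(-163)) = sqrt(-123*(7/2)**2 + 127) = sqrt(-123*49/4 + 127) = sqrt(-6027/4 + 127) = sqrt(-5519/4) = I*sqrt(5519)/2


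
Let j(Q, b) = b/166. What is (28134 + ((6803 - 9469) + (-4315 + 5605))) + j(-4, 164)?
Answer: 2220996/83 ≈ 26759.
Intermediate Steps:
j(Q, b) = b/166 (j(Q, b) = b*(1/166) = b/166)
(28134 + ((6803 - 9469) + (-4315 + 5605))) + j(-4, 164) = (28134 + ((6803 - 9469) + (-4315 + 5605))) + (1/166)*164 = (28134 + (-2666 + 1290)) + 82/83 = (28134 - 1376) + 82/83 = 26758 + 82/83 = 2220996/83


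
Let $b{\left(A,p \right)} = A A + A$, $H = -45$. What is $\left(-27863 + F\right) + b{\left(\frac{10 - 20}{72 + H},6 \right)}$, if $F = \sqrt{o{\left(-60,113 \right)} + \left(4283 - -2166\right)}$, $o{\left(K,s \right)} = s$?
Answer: $- \frac{20312297}{729} + \sqrt{6562} \approx -27782.0$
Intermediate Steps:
$b{\left(A,p \right)} = A + A^{2}$ ($b{\left(A,p \right)} = A^{2} + A = A + A^{2}$)
$F = \sqrt{6562}$ ($F = \sqrt{113 + \left(4283 - -2166\right)} = \sqrt{113 + \left(4283 + 2166\right)} = \sqrt{113 + 6449} = \sqrt{6562} \approx 81.006$)
$\left(-27863 + F\right) + b{\left(\frac{10 - 20}{72 + H},6 \right)} = \left(-27863 + \sqrt{6562}\right) + \frac{10 - 20}{72 - 45} \left(1 + \frac{10 - 20}{72 - 45}\right) = \left(-27863 + \sqrt{6562}\right) + - \frac{10}{27} \left(1 - \frac{10}{27}\right) = \left(-27863 + \sqrt{6562}\right) + \left(-10\right) \frac{1}{27} \left(1 - \frac{10}{27}\right) = \left(-27863 + \sqrt{6562}\right) - \frac{10 \left(1 - \frac{10}{27}\right)}{27} = \left(-27863 + \sqrt{6562}\right) - \frac{170}{729} = - \frac{20312297}{729} + \sqrt{6562}$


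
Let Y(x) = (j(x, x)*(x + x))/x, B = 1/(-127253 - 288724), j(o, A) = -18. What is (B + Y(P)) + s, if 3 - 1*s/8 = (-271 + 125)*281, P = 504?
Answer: 136521987491/415977 ≈ 3.2820e+5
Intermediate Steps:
B = -1/415977 (B = 1/(-415977) = -1/415977 ≈ -2.4040e-6)
s = 328232 (s = 24 - 8*(-271 + 125)*281 = 24 - (-1168)*281 = 24 - 8*(-41026) = 24 + 328208 = 328232)
Y(x) = -36 (Y(x) = (-18*(x + x))/x = (-36*x)/x = -36)
(B + Y(P)) + s = (-1/415977 - 36) + 328232 = -14975173/415977 + 328232 = 136521987491/415977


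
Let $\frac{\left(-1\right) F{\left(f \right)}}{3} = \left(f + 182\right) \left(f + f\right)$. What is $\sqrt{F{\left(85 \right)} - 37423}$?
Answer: $i \sqrt{173593} \approx 416.65 i$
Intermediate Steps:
$F{\left(f \right)} = - 6 f \left(182 + f\right)$ ($F{\left(f \right)} = - 3 \left(f + 182\right) \left(f + f\right) = - 3 \left(182 + f\right) 2 f = - 3 \cdot 2 f \left(182 + f\right) = - 6 f \left(182 + f\right)$)
$\sqrt{F{\left(85 \right)} - 37423} = \sqrt{\left(-6\right) 85 \left(182 + 85\right) - 37423} = \sqrt{\left(-6\right) 85 \cdot 267 - 37423} = \sqrt{-136170 - 37423} = \sqrt{-173593} = i \sqrt{173593}$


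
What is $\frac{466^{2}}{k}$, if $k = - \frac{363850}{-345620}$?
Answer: $\frac{7505345672}{36385} \approx 2.0628 \cdot 10^{5}$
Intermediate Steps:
$k = \frac{36385}{34562}$ ($k = \left(-363850\right) \left(- \frac{1}{345620}\right) = \frac{36385}{34562} \approx 1.0527$)
$\frac{466^{2}}{k} = \frac{466^{2}}{\frac{36385}{34562}} = 217156 \cdot \frac{34562}{36385} = \frac{7505345672}{36385}$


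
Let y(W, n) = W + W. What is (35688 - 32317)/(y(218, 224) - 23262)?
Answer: -3371/22826 ≈ -0.14768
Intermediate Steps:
y(W, n) = 2*W
(35688 - 32317)/(y(218, 224) - 23262) = (35688 - 32317)/(2*218 - 23262) = 3371/(436 - 23262) = 3371/(-22826) = 3371*(-1/22826) = -3371/22826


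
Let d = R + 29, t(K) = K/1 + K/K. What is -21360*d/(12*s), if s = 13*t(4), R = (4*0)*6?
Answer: -10324/13 ≈ -794.15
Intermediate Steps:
t(K) = 1 + K (t(K) = K*1 + 1 = K + 1 = 1 + K)
R = 0 (R = 0*6 = 0)
d = 29 (d = 0 + 29 = 29)
s = 65 (s = 13*(1 + 4) = 13*5 = 65)
-21360*d/(12*s) = -21360/(65*(12/29)) = -21360/780/29 = -21360*29/780 = -10324/13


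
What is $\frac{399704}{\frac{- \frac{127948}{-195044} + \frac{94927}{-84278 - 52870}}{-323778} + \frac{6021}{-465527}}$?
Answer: $- \frac{402895843984145864628948672}{13036898855300537747} \approx -3.0904 \cdot 10^{7}$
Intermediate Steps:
$\frac{399704}{\frac{- \frac{127948}{-195044} + \frac{94927}{-84278 - 52870}}{-323778} + \frac{6021}{-465527}} = \frac{399704}{\left(\left(-127948\right) \left(- \frac{1}{195044}\right) + \frac{94927}{-84278 - 52870}\right) \left(- \frac{1}{323778}\right) + 6021 \left(- \frac{1}{465527}\right)} = \frac{399704}{\left(\frac{31987}{48761} + \frac{94927}{-137148}\right) \left(- \frac{1}{323778}\right) - \frac{6021}{465527}} = \frac{399704}{\left(\frac{31987}{48761} + 94927 \left(- \frac{1}{137148}\right)\right) \left(- \frac{1}{323778}\right) - \frac{6021}{465527}} = \frac{399704}{\left(\frac{31987}{48761} - \frac{94927}{137148}\right) \left(- \frac{1}{323778}\right) - \frac{6021}{465527}} = \frac{399704}{\left(- \frac{241782371}{6687473628}\right) \left(- \frac{1}{323778}\right) - \frac{6021}{465527}} = \frac{399704}{\frac{241782371}{2165256836326584} - \frac{6021}{465527}} = \frac{399704}{- \frac{13036898855300537747}{1007985519244605669768}} = 399704 \left(- \frac{1007985519244605669768}{13036898855300537747}\right) = - \frac{402895843984145864628948672}{13036898855300537747}$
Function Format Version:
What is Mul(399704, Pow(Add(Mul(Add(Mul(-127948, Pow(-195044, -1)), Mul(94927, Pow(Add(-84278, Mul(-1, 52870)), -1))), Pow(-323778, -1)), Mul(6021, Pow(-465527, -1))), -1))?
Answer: Rational(-402895843984145864628948672, 13036898855300537747) ≈ -3.0904e+7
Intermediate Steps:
Mul(399704, Pow(Add(Mul(Add(Mul(-127948, Pow(-195044, -1)), Mul(94927, Pow(Add(-84278, Mul(-1, 52870)), -1))), Pow(-323778, -1)), Mul(6021, Pow(-465527, -1))), -1)) = Mul(399704, Pow(Add(Mul(Add(Mul(-127948, Rational(-1, 195044)), Mul(94927, Pow(Add(-84278, -52870), -1))), Rational(-1, 323778)), Mul(6021, Rational(-1, 465527))), -1)) = Mul(399704, Pow(Add(Mul(Add(Rational(31987, 48761), Mul(94927, Pow(-137148, -1))), Rational(-1, 323778)), Rational(-6021, 465527)), -1)) = Mul(399704, Pow(Add(Mul(Add(Rational(31987, 48761), Mul(94927, Rational(-1, 137148))), Rational(-1, 323778)), Rational(-6021, 465527)), -1)) = Mul(399704, Pow(Add(Mul(Add(Rational(31987, 48761), Rational(-94927, 137148)), Rational(-1, 323778)), Rational(-6021, 465527)), -1)) = Mul(399704, Pow(Add(Mul(Rational(-241782371, 6687473628), Rational(-1, 323778)), Rational(-6021, 465527)), -1)) = Mul(399704, Pow(Add(Rational(241782371, 2165256836326584), Rational(-6021, 465527)), -1)) = Mul(399704, Pow(Rational(-13036898855300537747, 1007985519244605669768), -1)) = Mul(399704, Rational(-1007985519244605669768, 13036898855300537747)) = Rational(-402895843984145864628948672, 13036898855300537747)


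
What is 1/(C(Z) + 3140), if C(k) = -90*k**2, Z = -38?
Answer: -1/126820 ≈ -7.8852e-6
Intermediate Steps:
1/(C(Z) + 3140) = 1/(-90*(-38)**2 + 3140) = 1/(-90*1444 + 3140) = 1/(-129960 + 3140) = 1/(-126820) = -1/126820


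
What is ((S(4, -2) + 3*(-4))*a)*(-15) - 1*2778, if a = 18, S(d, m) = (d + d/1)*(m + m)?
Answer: 9102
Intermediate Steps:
S(d, m) = 4*d*m (S(d, m) = (d + d*1)*(2*m) = (d + d)*(2*m) = (2*d)*(2*m) = 4*d*m)
((S(4, -2) + 3*(-4))*a)*(-15) - 1*2778 = ((4*4*(-2) + 3*(-4))*18)*(-15) - 1*2778 = ((-32 - 12)*18)*(-15) - 2778 = -44*18*(-15) - 2778 = -792*(-15) - 2778 = 11880 - 2778 = 9102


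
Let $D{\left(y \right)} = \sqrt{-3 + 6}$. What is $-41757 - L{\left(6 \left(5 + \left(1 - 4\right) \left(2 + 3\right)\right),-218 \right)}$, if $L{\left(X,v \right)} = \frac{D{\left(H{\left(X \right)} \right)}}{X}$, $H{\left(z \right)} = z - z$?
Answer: $-41757 + \frac{\sqrt{3}}{60} \approx -41757.0$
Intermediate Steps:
$H{\left(z \right)} = 0$
$D{\left(y \right)} = \sqrt{3}$
$L{\left(X,v \right)} = \frac{\sqrt{3}}{X}$
$-41757 - L{\left(6 \left(5 + \left(1 - 4\right) \left(2 + 3\right)\right),-218 \right)} = -41757 - \frac{\sqrt{3}}{6 \left(5 + \left(1 - 4\right) \left(2 + 3\right)\right)} = -41757 - \frac{\sqrt{3}}{6 \left(5 - 15\right)} = -41757 - \frac{\sqrt{3}}{6 \left(-10\right)} = -41757 - \frac{\sqrt{3}}{-60} = -41757 - \sqrt{3} \left(- \frac{1}{60}\right) = -41757 - - \frac{\sqrt{3}}{60} = -41757 + \frac{\sqrt{3}}{60}$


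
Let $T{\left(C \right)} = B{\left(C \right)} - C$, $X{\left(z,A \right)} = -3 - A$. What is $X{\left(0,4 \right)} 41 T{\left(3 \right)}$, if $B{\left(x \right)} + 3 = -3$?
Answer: $2583$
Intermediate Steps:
$B{\left(x \right)} = -6$ ($B{\left(x \right)} = -3 - 3 = -6$)
$T{\left(C \right)} = -6 - C$
$X{\left(0,4 \right)} 41 T{\left(3 \right)} = \left(-3 - 4\right) 41 \left(-6 - 3\right) = \left(-7\right) 41 \left(-9\right) = \left(-287\right) \left(-9\right) = 2583$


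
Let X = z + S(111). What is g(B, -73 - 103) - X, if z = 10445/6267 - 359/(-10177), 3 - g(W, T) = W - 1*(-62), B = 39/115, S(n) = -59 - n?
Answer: 382561876/3511065 ≈ 108.96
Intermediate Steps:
B = 39/115 (B = 39*(1/115) = 39/115 ≈ 0.33913)
g(W, T) = -59 - W (g(W, T) = 3 - (W - 1*(-62)) = 3 - (W + 62) = 3 - (62 + W) = 3 + (-62 - W) = -59 - W)
z = 51962/30531 (z = 10445*(1/6267) - 359*(-1/10177) = 5/3 + 359/10177 = 51962/30531 ≈ 1.7019)
X = -5138308/30531 (X = 51962/30531 + (-59 - 1*111) = 51962/30531 + (-59 - 111) = 51962/30531 - 170 = -5138308/30531 ≈ -168.30)
g(B, -73 - 103) - X = (-59 - 1*39/115) - 1*(-5138308/30531) = (-59 - 39/115) + 5138308/30531 = -6824/115 + 5138308/30531 = 382561876/3511065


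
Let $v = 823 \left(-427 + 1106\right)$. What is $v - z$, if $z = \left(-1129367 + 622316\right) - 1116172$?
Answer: $2182040$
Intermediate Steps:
$z = -1623223$ ($z = -507051 - 1116172 = -1623223$)
$v = 558817$ ($v = 823 \cdot 679 = 558817$)
$v - z = 558817 - -1623223 = 558817 + 1623223 = 2182040$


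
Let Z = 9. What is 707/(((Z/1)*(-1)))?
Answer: -707/9 ≈ -78.556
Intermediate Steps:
707/(((Z/1)*(-1))) = 707/(((9/1)*(-1))) = 707/(((9*1)*(-1))) = 707/((9*(-1))) = 707/(-9) = 707*(-⅑) = -707/9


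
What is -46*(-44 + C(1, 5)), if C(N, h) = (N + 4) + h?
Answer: 1564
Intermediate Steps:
C(N, h) = 4 + N + h (C(N, h) = (4 + N) + h = 4 + N + h)
-46*(-44 + C(1, 5)) = -46*(-44 + (4 + 1 + 5)) = -46*(-44 + 10) = -46*(-34) = 1564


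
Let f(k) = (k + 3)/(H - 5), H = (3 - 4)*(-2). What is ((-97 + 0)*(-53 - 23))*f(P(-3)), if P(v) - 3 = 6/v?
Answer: -29488/3 ≈ -9829.3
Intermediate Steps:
P(v) = 3 + 6/v
H = 2 (H = -1*(-2) = 2)
f(k) = -1 - k/3 (f(k) = (k + 3)/(2 - 5) = (3 + k)/(-3) = (3 + k)*(-1/3) = -1 - k/3)
((-97 + 0)*(-53 - 23))*f(P(-3)) = ((-97 + 0)*(-53 - 23))*(-1 - (3 + 6/(-3))/3) = (-97*(-76))*(-1 - (3 + 6*(-1/3))/3) = 7372*(-1 - (3 - 2)/3) = 7372*(-1 - 1/3*1) = 7372*(-1 - 1/3) = 7372*(-4/3) = -29488/3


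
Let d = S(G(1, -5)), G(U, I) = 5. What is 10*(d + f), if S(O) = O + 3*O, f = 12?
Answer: 320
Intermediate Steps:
S(O) = 4*O
d = 20 (d = 4*5 = 20)
10*(d + f) = 10*(20 + 12) = 10*32 = 320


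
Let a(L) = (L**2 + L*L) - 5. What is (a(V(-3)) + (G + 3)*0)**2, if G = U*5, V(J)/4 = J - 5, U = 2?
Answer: 4173849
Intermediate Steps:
V(J) = -20 + 4*J (V(J) = 4*(J - 5) = 4*(-5 + J) = -20 + 4*J)
G = 10 (G = 2*5 = 10)
a(L) = -5 + 2*L**2 (a(L) = (L**2 + L**2) - 5 = 2*L**2 - 5 = -5 + 2*L**2)
(a(V(-3)) + (G + 3)*0)**2 = ((-5 + 2*(-20 + 4*(-3))**2) + (10 + 3)*0)**2 = ((-5 + 2*(-20 - 12)**2) + 13*0)**2 = ((-5 + 2*(-32)**2) + 0)**2 = ((-5 + 2*1024) + 0)**2 = ((-5 + 2048) + 0)**2 = (2043 + 0)**2 = 2043**2 = 4173849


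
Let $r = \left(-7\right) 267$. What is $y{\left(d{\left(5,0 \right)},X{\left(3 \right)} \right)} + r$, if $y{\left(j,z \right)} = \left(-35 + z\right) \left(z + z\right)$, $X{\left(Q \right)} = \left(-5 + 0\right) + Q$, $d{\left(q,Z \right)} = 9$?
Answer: $-1721$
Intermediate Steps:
$r = -1869$
$X{\left(Q \right)} = -5 + Q$
$y{\left(j,z \right)} = 2 z \left(-35 + z\right)$ ($y{\left(j,z \right)} = \left(-35 + z\right) 2 z = 2 z \left(-35 + z\right)$)
$y{\left(d{\left(5,0 \right)},X{\left(3 \right)} \right)} + r = 2 \left(-5 + 3\right) \left(-35 + \left(-5 + 3\right)\right) - 1869 = 2 \left(-2\right) \left(-35 - 2\right) - 1869 = 2 \left(-2\right) \left(-37\right) - 1869 = 148 - 1869 = -1721$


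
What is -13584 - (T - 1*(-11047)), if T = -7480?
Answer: -17151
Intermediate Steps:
-13584 - (T - 1*(-11047)) = -13584 - (-7480 - 1*(-11047)) = -13584 - (-7480 + 11047) = -13584 - 1*3567 = -13584 - 3567 = -17151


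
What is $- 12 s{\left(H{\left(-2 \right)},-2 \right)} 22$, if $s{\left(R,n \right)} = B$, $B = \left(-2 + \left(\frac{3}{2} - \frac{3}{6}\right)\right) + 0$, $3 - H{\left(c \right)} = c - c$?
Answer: $264$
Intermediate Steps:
$H{\left(c \right)} = 3$ ($H{\left(c \right)} = 3 - \left(c - c\right) = 3 - 0 = 3 + 0 = 3$)
$B = -1$ ($B = \left(-2 + \left(3 \cdot \frac{1}{2} - \frac{1}{2}\right)\right) + 0 = \left(-2 + \left(\frac{3}{2} - \frac{1}{2}\right)\right) + 0 = \left(-2 + 1\right) + 0 = -1 + 0 = -1$)
$s{\left(R,n \right)} = -1$
$- 12 s{\left(H{\left(-2 \right)},-2 \right)} 22 = \left(-12\right) \left(-1\right) 22 = 12 \cdot 22 = 264$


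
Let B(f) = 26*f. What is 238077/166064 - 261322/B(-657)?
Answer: 23731503961/1418352624 ≈ 16.732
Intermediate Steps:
238077/166064 - 261322/B(-657) = 238077/166064 - 261322/(26*(-657)) = 238077*(1/166064) - 261322/(-17082) = 238077/166064 - 261322*(-1/17082) = 238077/166064 + 130661/8541 = 23731503961/1418352624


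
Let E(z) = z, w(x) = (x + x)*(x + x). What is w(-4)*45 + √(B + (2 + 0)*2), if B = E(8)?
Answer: 2880 + 2*√3 ≈ 2883.5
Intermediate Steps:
w(x) = 4*x² (w(x) = (2*x)*(2*x) = 4*x²)
B = 8
w(-4)*45 + √(B + (2 + 0)*2) = (4*(-4)²)*45 + √(8 + (2 + 0)*2) = (4*16)*45 + √(8 + 2*2) = 64*45 + √(8 + 4) = 2880 + √12 = 2880 + 2*√3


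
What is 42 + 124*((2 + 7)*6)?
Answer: 6738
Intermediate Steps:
42 + 124*((2 + 7)*6) = 42 + 124*(9*6) = 42 + 124*54 = 42 + 6696 = 6738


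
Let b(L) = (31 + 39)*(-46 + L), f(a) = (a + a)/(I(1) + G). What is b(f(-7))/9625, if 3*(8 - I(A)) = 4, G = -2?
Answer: -98/275 ≈ -0.35636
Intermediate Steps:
I(A) = 20/3 (I(A) = 8 - ⅓*4 = 8 - 4/3 = 20/3)
f(a) = 3*a/7 (f(a) = (a + a)/(20/3 - 2) = (2*a)/(14/3) = (2*a)*(3/14) = 3*a/7)
b(L) = -3220 + 70*L (b(L) = 70*(-46 + L) = -3220 + 70*L)
b(f(-7))/9625 = (-3220 + 70*((3/7)*(-7)))/9625 = (-3220 + 70*(-3))*(1/9625) = (-3220 - 210)*(1/9625) = -3430*1/9625 = -98/275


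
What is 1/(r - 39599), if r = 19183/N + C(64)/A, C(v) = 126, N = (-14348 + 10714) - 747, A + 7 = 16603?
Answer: -4039282/159969183977 ≈ -2.5250e-5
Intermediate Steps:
A = 16596 (A = -7 + 16603 = 16596)
N = -4381 (N = -3634 - 747 = -4381)
r = -17656059/4039282 (r = 19183/(-4381) + 126/16596 = 19183*(-1/4381) + 126*(1/16596) = -19183/4381 + 7/922 = -17656059/4039282 ≈ -4.3711)
1/(r - 39599) = 1/(-17656059/4039282 - 39599) = 1/(-159969183977/4039282) = -4039282/159969183977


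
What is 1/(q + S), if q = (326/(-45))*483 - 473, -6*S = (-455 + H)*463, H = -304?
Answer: 30/1637923 ≈ 1.8316e-5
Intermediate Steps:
S = 117139/2 (S = -(-455 - 304)*463/6 = -(-253)*463/2 = -1/6*(-351417) = 117139/2 ≈ 58570.)
q = -59581/15 (q = (326*(-1/45))*483 - 473 = -326/45*483 - 473 = -52486/15 - 473 = -59581/15 ≈ -3972.1)
1/(q + S) = 1/(-59581/15 + 117139/2) = 1/(1637923/30) = 30/1637923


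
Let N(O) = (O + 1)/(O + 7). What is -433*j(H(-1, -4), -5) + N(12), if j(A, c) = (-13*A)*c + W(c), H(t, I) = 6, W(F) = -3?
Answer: -3183836/19 ≈ -1.6757e+5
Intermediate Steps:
j(A, c) = -3 - 13*A*c (j(A, c) = (-13*A)*c - 3 = -13*A*c - 3 = -3 - 13*A*c)
N(O) = (1 + O)/(7 + O)
-433*j(H(-1, -4), -5) + N(12) = -433*(-3 - 13*6*(-5)) + (1 + 12)/(7 + 12) = -433*(-3 + 390) + 13/19 = -433*387 + (1/19)*13 = -167571 + 13/19 = -3183836/19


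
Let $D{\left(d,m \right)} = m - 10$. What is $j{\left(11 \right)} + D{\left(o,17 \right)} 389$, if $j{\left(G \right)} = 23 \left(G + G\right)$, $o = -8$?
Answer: $3229$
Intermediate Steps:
$D{\left(d,m \right)} = -10 + m$ ($D{\left(d,m \right)} = m - 10 = -10 + m$)
$j{\left(G \right)} = 46 G$ ($j{\left(G \right)} = 23 \cdot 2 G = 46 G$)
$j{\left(11 \right)} + D{\left(o,17 \right)} 389 = 46 \cdot 11 + \left(-10 + 17\right) 389 = 506 + 7 \cdot 389 = 506 + 2723 = 3229$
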